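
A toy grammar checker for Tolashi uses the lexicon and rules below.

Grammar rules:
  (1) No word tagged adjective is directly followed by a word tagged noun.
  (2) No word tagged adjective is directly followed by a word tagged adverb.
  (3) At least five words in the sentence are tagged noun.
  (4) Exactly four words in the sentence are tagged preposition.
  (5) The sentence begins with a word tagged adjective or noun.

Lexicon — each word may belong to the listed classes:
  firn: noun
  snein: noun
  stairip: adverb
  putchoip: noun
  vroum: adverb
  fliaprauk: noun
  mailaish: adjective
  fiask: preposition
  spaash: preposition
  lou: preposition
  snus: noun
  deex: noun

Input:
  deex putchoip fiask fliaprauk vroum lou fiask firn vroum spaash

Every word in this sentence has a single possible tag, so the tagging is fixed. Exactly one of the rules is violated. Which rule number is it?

3

Fixed tagging: noun noun preposition noun adverb preposition preposition noun adverb preposition.
Applying the rules: R1 holds, R2 holds, R3 violated, R4 holds, R5 holds.
Only rule 3 fails.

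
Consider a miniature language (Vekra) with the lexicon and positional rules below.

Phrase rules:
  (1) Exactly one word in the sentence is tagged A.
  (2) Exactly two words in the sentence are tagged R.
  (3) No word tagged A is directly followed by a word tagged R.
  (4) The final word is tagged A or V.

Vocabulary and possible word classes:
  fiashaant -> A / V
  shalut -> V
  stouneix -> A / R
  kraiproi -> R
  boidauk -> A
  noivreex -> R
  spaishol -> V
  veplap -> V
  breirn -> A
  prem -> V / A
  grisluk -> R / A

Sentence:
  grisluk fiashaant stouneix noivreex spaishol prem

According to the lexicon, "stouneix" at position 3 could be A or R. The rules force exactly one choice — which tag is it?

R

Candidates per position — 1:grisluk {R,A}; 2:fiashaant {A,V}; 3:stouneix {A,R}; 4:noivreex {R}; 5:spaishol {V}; 6:prem {V,A}.
Position 2: tagging it A would leave rule 3 unsatisfiable, so it must be V.
Position 3: tagging it A would leave rule 3 unsatisfiable, so it must be R.
Position 1: tagging it R would leave rule 2 unsatisfiable, so it must be A.
Position 6: tagging it A would leave rule 1 unsatisfiable, so it must be V.
The unique satisfying tagging is: A V R R V V.
Checking: rule 1 ok; rule 2 ok; rule 3 ok; rule 4 ok.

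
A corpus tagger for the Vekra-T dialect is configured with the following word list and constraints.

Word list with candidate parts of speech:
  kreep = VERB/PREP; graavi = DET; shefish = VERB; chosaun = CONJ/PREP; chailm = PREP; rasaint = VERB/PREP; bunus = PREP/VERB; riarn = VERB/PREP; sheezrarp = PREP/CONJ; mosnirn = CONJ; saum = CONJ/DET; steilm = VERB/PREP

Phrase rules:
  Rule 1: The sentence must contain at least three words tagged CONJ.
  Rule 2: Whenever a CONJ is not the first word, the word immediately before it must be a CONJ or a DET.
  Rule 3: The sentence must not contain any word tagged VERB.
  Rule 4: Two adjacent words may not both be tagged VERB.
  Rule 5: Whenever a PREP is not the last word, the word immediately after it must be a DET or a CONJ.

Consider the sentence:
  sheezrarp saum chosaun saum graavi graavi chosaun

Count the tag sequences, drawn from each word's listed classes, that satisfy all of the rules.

9

Candidates per position — 1:sheezrarp {PREP,CONJ}; 2:saum {CONJ,DET}; 3:chosaun {CONJ,PREP}; 4:saum {CONJ,DET}; 5:graavi {DET}; 6:graavi {DET}; 7:chosaun {CONJ,PREP}.
There are 32 candidate sequences in total.
Checking each against the rules leaves 9 sequences.
Count = 9.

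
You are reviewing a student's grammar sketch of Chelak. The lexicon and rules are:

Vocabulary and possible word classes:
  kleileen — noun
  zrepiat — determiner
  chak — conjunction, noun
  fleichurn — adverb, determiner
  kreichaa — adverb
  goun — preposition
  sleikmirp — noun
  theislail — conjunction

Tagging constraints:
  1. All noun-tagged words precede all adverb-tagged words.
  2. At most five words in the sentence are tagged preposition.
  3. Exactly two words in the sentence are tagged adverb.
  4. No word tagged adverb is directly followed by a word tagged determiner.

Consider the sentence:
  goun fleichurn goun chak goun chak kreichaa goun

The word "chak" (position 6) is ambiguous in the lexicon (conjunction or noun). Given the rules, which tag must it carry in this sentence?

conjunction

Candidates per position — 1:goun {preposition}; 2:fleichurn {adverb,determiner}; 3:goun {preposition}; 4:chak {conjunction,noun}; 5:goun {preposition}; 6:chak {conjunction,noun}; 7:kreichaa {adverb}; 8:goun {preposition}.
Word 2 cannot be determiner — rule 3 would then fail for every completion. It is adverb.
Word 4 cannot be noun — rule 1 would then fail for every completion. It is conjunction.
Word 6 cannot be noun — rule 1 would then fail for every completion. It is conjunction.
That leaves exactly one tagging: preposition adverb preposition conjunction preposition conjunction adverb preposition.
Rule-by-rule: rule 1 holds; rule 2 holds; rule 3 holds; rule 4 holds.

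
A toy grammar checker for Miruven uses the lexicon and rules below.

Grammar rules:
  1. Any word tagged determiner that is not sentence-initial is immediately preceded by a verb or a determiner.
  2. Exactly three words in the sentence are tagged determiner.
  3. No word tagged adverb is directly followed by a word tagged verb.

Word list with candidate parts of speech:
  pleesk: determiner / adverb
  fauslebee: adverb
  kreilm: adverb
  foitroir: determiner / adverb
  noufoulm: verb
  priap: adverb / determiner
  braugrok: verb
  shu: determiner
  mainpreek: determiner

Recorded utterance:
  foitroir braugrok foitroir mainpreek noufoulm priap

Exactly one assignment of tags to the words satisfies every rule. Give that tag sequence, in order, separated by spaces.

Candidates per position — 1:foitroir {determiner,adverb}; 2:braugrok {verb}; 3:foitroir {determiner,adverb}; 4:mainpreek {determiner}; 5:noufoulm {verb}; 6:priap {adverb,determiner}.
Position 1: adverb is ruled out by rule 3; that leaves determiner.
Position 3: adverb is ruled out by rule 1; that leaves determiner.
Position 6: determiner is ruled out by rule 2; that leaves adverb.
So the tagging must be: determiner verb determiner determiner verb adverb.
Verifying each rule — rule 1 ✓; rule 2 ✓; rule 3 ✓.

determiner verb determiner determiner verb adverb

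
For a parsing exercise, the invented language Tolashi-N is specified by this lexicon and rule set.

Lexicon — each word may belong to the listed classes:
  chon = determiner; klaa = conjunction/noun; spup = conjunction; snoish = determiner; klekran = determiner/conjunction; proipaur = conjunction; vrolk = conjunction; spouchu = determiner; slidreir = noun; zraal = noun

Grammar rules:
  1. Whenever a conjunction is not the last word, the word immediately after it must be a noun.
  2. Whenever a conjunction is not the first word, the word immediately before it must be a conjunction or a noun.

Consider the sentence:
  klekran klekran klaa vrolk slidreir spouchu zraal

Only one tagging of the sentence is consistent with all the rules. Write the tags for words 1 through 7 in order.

Candidates per position — 1:klekran {determiner,conjunction}; 2:klekran {determiner,conjunction}; 3:klaa {conjunction,noun}; 4:vrolk {conjunction}; 5:slidreir {noun}; 6:spouchu {determiner}; 7:zraal {noun}.
Position 1: conjunction is ruled out by rule 1; that leaves determiner.
Position 2: conjunction is ruled out by rule 2; that leaves determiner.
Position 3: conjunction is ruled out by rule 1; that leaves noun.
The unique satisfying tagging is: determiner determiner noun conjunction noun determiner noun.
Verifying each rule — rule 1 satisfied; rule 2 satisfied.

determiner determiner noun conjunction noun determiner noun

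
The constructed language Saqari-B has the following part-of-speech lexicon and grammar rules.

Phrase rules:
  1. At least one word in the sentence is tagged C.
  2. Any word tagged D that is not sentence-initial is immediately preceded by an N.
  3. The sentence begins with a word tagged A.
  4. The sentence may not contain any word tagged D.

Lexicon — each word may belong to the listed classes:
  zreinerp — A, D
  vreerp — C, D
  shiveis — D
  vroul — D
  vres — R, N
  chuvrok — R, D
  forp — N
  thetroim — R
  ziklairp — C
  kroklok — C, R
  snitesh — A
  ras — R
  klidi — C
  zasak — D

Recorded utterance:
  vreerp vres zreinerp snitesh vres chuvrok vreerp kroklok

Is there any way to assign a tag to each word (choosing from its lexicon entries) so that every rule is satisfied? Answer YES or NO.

NO

Candidates per position — 1:vreerp {C,D}; 2:vres {R,N}; 3:zreinerp {A,D}; 4:snitesh {A}; 5:vres {R,N}; 6:chuvrok {R,D}; 7:vreerp {C,D}; 8:kroklok {C,R}.
Rule 3 cannot be satisfied by any choice of tags from the lexicon.
So there is no consistent tagging.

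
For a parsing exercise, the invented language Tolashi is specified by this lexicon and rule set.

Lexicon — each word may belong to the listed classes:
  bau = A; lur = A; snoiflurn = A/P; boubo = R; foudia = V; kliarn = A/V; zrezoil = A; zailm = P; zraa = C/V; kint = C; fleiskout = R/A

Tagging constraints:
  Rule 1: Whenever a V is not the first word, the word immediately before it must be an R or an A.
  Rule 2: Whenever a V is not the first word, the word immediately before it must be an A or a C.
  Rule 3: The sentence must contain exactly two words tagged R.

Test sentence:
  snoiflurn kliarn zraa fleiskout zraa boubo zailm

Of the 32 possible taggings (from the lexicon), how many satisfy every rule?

5

Candidates per position — 1:snoiflurn {A,P}; 2:kliarn {A,V}; 3:zraa {C,V}; 4:fleiskout {R,A}; 5:zraa {C,V}; 6:boubo {R}; 7:zailm {P}.
There are 32 candidate sequences in total.
The sequences that satisfy every rule: A A C R C R P; A A V R C R P; A V C R C R P; P A C R C R P; P A V R C R P.
Count = 5.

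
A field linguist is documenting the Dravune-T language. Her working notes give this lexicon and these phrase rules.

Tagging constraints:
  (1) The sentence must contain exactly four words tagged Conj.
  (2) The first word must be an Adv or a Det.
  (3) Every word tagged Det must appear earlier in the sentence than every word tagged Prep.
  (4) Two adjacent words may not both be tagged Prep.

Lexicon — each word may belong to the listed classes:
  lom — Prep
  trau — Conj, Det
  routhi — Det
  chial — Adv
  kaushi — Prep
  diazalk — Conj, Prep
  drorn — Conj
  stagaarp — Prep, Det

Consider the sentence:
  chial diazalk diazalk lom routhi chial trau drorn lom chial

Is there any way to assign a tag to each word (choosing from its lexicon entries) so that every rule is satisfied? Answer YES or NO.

Candidates per position — 1:chial {Adv}; 2:diazalk {Conj,Prep}; 3:diazalk {Conj,Prep}; 4:lom {Prep}; 5:routhi {Det}; 6:chial {Adv}; 7:trau {Conj,Det}; 8:drorn {Conj}; 9:lom {Prep}; 10:chial {Adv}.
Rule 3 cannot be satisfied by any choice of tags from the lexicon.
So there is no consistent tagging.

NO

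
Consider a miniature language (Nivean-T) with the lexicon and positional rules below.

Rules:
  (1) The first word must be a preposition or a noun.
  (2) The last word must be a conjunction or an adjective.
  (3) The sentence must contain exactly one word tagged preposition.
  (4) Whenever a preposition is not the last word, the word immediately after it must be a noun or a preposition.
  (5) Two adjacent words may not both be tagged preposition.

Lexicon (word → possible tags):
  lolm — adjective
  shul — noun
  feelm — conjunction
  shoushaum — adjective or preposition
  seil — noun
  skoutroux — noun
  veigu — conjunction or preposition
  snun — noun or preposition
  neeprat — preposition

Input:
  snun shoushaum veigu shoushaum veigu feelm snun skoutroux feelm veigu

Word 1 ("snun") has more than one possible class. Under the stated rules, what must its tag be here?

noun

Candidates per position — 1:snun {noun,preposition}; 2:shoushaum {adjective,preposition}; 3:veigu {conjunction,preposition}; 4:shoushaum {adjective,preposition}; 5:veigu {conjunction,preposition}; 6:feelm {conjunction}; 7:snun {noun,preposition}; 8:skoutroux {noun}; 9:feelm {conjunction}; 10:veigu {conjunction,preposition}.
If word 1 were preposition, no tagging could satisfy rule 4; so word 1 is noun.
If word 2 were preposition, no tagging could satisfy rule 4; so word 2 is adjective.
If word 3 were preposition, no tagging could satisfy rule 4; so word 3 is conjunction.
If word 4 were preposition, no tagging could satisfy rule 4; so word 4 is adjective.
If word 5 were preposition, no tagging could satisfy rule 4; so word 5 is conjunction.
If word 10 were preposition, no tagging could satisfy rule 2; so word 10 is conjunction.
If word 7 were noun, no tagging could satisfy rule 3; so word 7 is preposition.
So the tagging must be: noun adjective conjunction adjective conjunction conjunction preposition noun conjunction conjunction.
Check: rule 1 ok; rule 2 ok; rule 3 ok; rule 4 ok; rule 5 ok.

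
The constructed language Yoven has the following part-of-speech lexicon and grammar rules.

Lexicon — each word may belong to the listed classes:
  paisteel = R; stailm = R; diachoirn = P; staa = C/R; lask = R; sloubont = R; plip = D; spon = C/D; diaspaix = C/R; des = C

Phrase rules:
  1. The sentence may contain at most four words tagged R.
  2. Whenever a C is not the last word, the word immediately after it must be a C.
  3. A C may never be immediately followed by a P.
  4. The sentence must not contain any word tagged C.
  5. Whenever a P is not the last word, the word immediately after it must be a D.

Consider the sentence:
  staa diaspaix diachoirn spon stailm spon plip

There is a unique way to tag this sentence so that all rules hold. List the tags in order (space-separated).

R R P D R D D

Candidates per position — 1:staa {C,R}; 2:diaspaix {C,R}; 3:diachoirn {P}; 4:spon {C,D}; 5:stailm {R}; 6:spon {C,D}; 7:plip {D}.
Word 1 cannot be C — rule 2 would then fail for every completion. It is R.
Word 2 cannot be C — rule 2 would then fail for every completion. It is R.
Word 4 cannot be C — rule 2 would then fail for every completion. It is D.
Word 6 cannot be C — rule 2 would then fail for every completion. It is D.
That leaves exactly one tagging: R R P D R D D.
Rule-by-rule: rule 1 ok; rule 2 ok; rule 3 ok; rule 4 ok; rule 5 ok.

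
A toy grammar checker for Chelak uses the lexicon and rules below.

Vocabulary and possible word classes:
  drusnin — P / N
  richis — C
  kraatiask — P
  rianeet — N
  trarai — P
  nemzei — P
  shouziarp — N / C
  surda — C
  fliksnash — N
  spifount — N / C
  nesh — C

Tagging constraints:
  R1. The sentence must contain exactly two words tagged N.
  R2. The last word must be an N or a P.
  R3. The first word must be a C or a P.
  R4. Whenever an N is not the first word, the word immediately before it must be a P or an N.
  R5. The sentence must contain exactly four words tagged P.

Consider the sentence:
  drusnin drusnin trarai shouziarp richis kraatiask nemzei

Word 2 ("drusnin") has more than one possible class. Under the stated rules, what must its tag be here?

N

Candidates per position — 1:drusnin {P,N}; 2:drusnin {P,N}; 3:trarai {P}; 4:shouziarp {N,C}; 5:richis {C}; 6:kraatiask {P}; 7:nemzei {P}.
Word 1 cannot be N — rule 3 would then fail for every completion. It is P.
Word 2 cannot be P — rule 1 would then fail for every completion. It is N.
Word 4 cannot be C — rule 1 would then fail for every completion. It is N.
That leaves exactly one tagging: P N P N C P P.
Check: rule 1 holds; rule 2 holds; rule 3 holds; rule 4 holds; rule 5 holds.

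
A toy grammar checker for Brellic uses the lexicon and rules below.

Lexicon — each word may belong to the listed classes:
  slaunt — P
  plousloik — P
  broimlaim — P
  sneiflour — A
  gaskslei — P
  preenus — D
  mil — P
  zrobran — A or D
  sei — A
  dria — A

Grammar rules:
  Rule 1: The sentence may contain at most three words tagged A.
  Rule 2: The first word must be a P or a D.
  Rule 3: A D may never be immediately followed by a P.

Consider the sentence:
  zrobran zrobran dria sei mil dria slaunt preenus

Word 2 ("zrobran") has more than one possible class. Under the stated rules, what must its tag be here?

D

Candidates per position — 1:zrobran {A,D}; 2:zrobran {A,D}; 3:dria {A}; 4:sei {A}; 5:mil {P}; 6:dria {A}; 7:slaunt {P}; 8:preenus {D}.
Word 1 cannot be A — rule 1 would then fail for every completion. It is D.
Word 2 cannot be A — rule 1 would then fail for every completion. It is D.
So the tagging must be: D D A A P A P D.
Checking: rule 1 holds; rule 2 holds; rule 3 holds.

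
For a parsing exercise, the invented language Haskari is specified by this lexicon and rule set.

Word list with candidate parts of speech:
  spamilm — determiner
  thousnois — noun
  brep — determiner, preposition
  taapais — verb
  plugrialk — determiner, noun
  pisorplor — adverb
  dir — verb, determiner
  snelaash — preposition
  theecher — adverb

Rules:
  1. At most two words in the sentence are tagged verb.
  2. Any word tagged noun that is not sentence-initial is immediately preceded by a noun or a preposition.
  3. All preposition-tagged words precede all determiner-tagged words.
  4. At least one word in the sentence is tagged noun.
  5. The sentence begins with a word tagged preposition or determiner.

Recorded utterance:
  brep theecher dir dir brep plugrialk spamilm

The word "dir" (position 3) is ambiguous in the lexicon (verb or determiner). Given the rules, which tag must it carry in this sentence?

verb

Candidates per position — 1:brep {determiner,preposition}; 2:theecher {adverb}; 3:dir {verb,determiner}; 4:dir {verb,determiner}; 5:brep {determiner,preposition}; 6:plugrialk {determiner,noun}; 7:spamilm {determiner}.
If word 6 were determiner, no tagging could satisfy rule 4; so word 6 is noun.
If word 5 were determiner, no tagging could satisfy rule 2; so word 5 is preposition.
If word 1 were determiner, no tagging could satisfy rule 3; so word 1 is preposition.
If word 3 were determiner, no tagging could satisfy rule 3; so word 3 is verb.
If word 4 were determiner, no tagging could satisfy rule 3; so word 4 is verb.
That leaves exactly one tagging: preposition adverb verb verb preposition noun determiner.
Check: rule 1 holds; rule 2 holds; rule 3 holds; rule 4 holds; rule 5 holds.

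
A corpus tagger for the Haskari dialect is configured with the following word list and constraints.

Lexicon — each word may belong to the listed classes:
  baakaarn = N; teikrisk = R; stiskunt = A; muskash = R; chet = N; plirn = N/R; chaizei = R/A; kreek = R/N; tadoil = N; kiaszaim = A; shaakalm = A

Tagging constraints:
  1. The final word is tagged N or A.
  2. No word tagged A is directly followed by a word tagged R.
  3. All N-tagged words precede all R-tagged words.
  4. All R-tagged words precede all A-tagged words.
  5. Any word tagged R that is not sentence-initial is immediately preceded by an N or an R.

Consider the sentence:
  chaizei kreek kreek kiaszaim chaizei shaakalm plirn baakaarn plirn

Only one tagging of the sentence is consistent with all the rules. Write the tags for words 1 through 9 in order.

Candidates per position — 1:chaizei {R,A}; 2:kreek {R,N}; 3:kreek {R,N}; 4:kiaszaim {A}; 5:chaizei {R,A}; 6:shaakalm {A}; 7:plirn {N,R}; 8:baakaarn {N}; 9:plirn {N,R}.
If word 1 were R, no tagging could satisfy rule 3; so word 1 is A.
If word 2 were R, no tagging could satisfy rule 2; so word 2 is N.
If word 3 were R, no tagging could satisfy rule 3; so word 3 is N.
If word 5 were R, no tagging could satisfy rule 2; so word 5 is A.
If word 7 were R, no tagging could satisfy rule 2; so word 7 is N.
If word 9 were R, no tagging could satisfy rule 1; so word 9 is N.
The only consistent sequence is: A N N A A A N N N.
Rule-by-rule: rule 1 satisfied; rule 2 satisfied; rule 3 satisfied; rule 4 satisfied; rule 5 satisfied.

A N N A A A N N N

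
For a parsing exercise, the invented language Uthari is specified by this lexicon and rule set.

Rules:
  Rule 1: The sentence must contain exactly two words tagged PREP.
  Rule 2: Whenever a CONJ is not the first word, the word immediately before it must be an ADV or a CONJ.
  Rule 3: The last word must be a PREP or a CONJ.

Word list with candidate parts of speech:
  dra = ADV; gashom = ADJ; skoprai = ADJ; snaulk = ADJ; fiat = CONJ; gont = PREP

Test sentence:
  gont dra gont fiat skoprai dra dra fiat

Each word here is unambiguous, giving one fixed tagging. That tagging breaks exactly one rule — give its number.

Fixed tagging: PREP ADV PREP CONJ ADJ ADV ADV CONJ.
Checking each rule: R1 ok, R2 fails, R3 ok.
Only rule 2 fails.

2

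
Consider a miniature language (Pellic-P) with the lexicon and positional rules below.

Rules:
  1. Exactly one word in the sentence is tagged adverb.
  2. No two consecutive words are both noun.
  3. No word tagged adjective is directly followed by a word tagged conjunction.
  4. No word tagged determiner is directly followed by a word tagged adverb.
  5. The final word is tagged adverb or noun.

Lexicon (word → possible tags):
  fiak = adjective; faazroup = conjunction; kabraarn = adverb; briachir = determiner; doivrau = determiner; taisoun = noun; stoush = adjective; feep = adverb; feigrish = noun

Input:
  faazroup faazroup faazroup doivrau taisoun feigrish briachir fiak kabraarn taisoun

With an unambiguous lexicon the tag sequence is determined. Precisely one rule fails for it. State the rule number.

Fixed tagging: conjunction conjunction conjunction determiner noun noun determiner adjective adverb noun.
Rule check: R1 ✓, R2 ✗, R3 ✓, R4 ✓, R5 ✓.
Only rule 2 fails.

2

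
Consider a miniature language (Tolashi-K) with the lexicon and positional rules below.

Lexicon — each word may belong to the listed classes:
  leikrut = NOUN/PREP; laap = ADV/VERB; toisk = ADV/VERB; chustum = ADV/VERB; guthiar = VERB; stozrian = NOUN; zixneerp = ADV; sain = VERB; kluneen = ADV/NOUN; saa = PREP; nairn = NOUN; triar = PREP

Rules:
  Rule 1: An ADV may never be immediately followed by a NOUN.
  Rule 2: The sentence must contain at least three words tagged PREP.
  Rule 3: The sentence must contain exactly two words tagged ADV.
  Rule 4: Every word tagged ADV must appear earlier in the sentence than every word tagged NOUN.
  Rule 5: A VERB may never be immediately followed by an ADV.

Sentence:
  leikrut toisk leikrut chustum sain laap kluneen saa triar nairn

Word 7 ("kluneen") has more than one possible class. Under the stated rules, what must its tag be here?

Candidates per position — 1:leikrut {NOUN,PREP}; 2:toisk {ADV,VERB}; 3:leikrut {NOUN,PREP}; 4:chustum {ADV,VERB}; 5:sain {VERB}; 6:laap {ADV,VERB}; 7:kluneen {ADV,NOUN}; 8:saa {PREP}; 9:triar {PREP}; 10:nairn {NOUN}.
Position 6: tagging it ADV would leave rule 5 unsatisfiable, so it must be VERB.
Position 7: tagging it ADV would leave rule 5 unsatisfiable, so it must be NOUN.
Position 2: tagging it VERB would leave rule 3 unsatisfiable, so it must be ADV.
Position 3: tagging it NOUN would leave rule 1 unsatisfiable, so it must be PREP.
Position 4: tagging it VERB would leave rule 3 unsatisfiable, so it must be ADV.
Position 1: tagging it NOUN would leave rule 4 unsatisfiable, so it must be PREP.
That leaves exactly one tagging: PREP ADV PREP ADV VERB VERB NOUN PREP PREP NOUN.
Verifying each rule — rule 1 holds; rule 2 holds; rule 3 holds; rule 4 holds; rule 5 holds.

NOUN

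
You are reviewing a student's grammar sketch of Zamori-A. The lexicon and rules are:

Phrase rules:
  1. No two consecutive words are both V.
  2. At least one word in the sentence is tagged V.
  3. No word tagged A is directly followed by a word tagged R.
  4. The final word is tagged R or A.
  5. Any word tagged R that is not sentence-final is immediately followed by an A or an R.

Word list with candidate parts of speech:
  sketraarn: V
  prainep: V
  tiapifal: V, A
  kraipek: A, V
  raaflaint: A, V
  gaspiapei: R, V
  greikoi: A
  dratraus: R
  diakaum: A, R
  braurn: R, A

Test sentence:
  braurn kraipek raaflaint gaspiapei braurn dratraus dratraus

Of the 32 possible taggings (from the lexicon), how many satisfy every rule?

Candidates per position — 1:braurn {R,A}; 2:kraipek {A,V}; 3:raaflaint {A,V}; 4:gaspiapei {R,V}; 5:braurn {R,A}; 6:dratraus {R}; 7:dratraus {R}.
There are 32 candidate sequences in total.
The sequences that satisfy every rule: R A A V R R R; R A V R R R R; A A A V R R R; A A V R R R R; A V A V R R R.
Count = 5.

5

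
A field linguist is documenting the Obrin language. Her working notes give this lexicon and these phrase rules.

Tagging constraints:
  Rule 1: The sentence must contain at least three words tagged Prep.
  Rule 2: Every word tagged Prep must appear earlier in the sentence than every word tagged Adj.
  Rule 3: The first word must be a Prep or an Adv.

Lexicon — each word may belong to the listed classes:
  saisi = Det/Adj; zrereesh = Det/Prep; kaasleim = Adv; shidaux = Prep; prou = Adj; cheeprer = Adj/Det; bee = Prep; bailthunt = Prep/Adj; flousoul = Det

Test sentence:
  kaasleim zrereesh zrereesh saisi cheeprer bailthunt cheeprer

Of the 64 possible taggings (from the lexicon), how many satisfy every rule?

Candidates per position — 1:kaasleim {Adv}; 2:zrereesh {Det,Prep}; 3:zrereesh {Det,Prep}; 4:saisi {Det,Adj}; 5:cheeprer {Adj,Det}; 6:bailthunt {Prep,Adj}; 7:cheeprer {Adj,Det}.
There are 64 candidate sequences in total.
The sequences that satisfy every rule: Adv Prep Prep Det Det Prep Adj; Adv Prep Prep Det Det Prep Det.
Count = 2.

2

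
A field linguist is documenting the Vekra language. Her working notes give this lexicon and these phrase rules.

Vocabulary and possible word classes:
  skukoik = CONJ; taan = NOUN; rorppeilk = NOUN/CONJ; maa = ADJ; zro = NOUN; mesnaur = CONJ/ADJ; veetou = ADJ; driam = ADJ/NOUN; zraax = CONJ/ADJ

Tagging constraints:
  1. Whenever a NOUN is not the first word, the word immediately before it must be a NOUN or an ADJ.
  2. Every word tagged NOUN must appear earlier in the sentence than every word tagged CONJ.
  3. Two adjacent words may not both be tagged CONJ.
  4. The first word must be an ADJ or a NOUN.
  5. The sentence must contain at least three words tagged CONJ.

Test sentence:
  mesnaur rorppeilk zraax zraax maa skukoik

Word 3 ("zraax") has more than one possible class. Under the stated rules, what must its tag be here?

Candidates per position — 1:mesnaur {CONJ,ADJ}; 2:rorppeilk {NOUN,CONJ}; 3:zraax {CONJ,ADJ}; 4:zraax {CONJ,ADJ}; 5:maa {ADJ}; 6:skukoik {CONJ}.
Position 1: tagging it CONJ would leave rule 4 unsatisfiable, so it must be ADJ.
Position 3: the remaining choice is settled jointly with positions 2, 4 — only ADJ at position 3 is part of a tagging that satisfies every rule.
So the tagging must be: ADJ CONJ ADJ CONJ ADJ CONJ.
Check: rule 1 holds; rule 2 holds; rule 3 holds; rule 4 holds; rule 5 holds.

ADJ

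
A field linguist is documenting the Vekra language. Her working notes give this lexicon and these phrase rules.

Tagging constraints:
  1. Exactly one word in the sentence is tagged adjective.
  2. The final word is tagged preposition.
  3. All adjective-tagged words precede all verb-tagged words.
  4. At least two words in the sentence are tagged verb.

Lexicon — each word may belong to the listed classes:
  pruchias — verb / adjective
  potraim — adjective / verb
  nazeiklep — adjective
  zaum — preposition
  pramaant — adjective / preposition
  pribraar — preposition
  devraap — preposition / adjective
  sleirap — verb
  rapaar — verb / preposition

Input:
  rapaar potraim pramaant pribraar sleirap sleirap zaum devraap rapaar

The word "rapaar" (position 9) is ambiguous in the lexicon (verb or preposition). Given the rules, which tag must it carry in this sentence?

preposition

Candidates per position — 1:rapaar {verb,preposition}; 2:potraim {adjective,verb}; 3:pramaant {adjective,preposition}; 4:pribraar {preposition}; 5:sleirap {verb}; 6:sleirap {verb}; 7:zaum {preposition}; 8:devraap {preposition,adjective}; 9:rapaar {verb,preposition}.
At position 8, choosing adjective makes rule 3 impossible to satisfy; hence preposition.
At position 9, choosing verb makes rule 2 impossible to satisfy; hence preposition.
The remaining ambiguous positions (1, 2, 3) are resolved jointly — only one combination satisfies every rule.
The only consistent sequence is: preposition adjective preposition preposition verb verb preposition preposition preposition.
Check: rule 1 satisfied; rule 2 satisfied; rule 3 satisfied; rule 4 satisfied.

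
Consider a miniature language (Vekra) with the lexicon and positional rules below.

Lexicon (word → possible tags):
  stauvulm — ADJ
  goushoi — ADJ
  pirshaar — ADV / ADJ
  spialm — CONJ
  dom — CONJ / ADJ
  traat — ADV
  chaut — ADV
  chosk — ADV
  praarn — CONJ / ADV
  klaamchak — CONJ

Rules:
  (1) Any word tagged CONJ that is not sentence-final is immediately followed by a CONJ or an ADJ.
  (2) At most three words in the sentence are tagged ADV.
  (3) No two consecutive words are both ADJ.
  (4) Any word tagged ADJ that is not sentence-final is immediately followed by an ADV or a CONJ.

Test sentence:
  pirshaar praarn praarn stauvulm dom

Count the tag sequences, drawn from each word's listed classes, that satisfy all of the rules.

Candidates per position — 1:pirshaar {ADV,ADJ}; 2:praarn {CONJ,ADV}; 3:praarn {CONJ,ADV}; 4:stauvulm {ADJ}; 5:dom {CONJ,ADJ}.
There are 16 candidate sequences in total.
Checking each against the rules leaves 6 sequences.
Count = 6.

6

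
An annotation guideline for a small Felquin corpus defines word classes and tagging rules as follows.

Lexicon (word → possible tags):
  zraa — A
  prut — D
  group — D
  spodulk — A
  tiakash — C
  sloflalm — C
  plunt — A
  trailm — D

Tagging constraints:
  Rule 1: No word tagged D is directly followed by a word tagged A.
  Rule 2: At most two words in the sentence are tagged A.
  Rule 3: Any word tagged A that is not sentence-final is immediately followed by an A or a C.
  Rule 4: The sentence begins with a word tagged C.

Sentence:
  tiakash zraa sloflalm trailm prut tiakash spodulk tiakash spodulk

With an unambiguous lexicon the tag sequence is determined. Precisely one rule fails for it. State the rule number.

2

Fixed tagging: C A C D D C A C A.
Applying the rules: R1 ok, R2 fails, R3 ok, R4 ok.
Only rule 2 fails.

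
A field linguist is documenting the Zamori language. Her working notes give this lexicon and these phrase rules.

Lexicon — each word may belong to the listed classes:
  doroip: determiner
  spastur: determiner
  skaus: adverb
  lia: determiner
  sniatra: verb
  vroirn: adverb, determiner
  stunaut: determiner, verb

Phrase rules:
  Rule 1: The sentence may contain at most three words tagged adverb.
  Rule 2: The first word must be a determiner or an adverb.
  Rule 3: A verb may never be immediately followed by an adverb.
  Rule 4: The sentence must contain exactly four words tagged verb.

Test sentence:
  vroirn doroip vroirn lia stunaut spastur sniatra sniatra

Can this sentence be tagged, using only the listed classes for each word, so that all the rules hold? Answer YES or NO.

Candidates per position — 1:vroirn {adverb,determiner}; 2:doroip {determiner}; 3:vroirn {adverb,determiner}; 4:lia {determiner}; 5:stunaut {determiner,verb}; 6:spastur {determiner}; 7:sniatra {verb}; 8:sniatra {verb}.
Rule 4 cannot be satisfied by any choice of tags from the lexicon.
So there is no consistent tagging.

NO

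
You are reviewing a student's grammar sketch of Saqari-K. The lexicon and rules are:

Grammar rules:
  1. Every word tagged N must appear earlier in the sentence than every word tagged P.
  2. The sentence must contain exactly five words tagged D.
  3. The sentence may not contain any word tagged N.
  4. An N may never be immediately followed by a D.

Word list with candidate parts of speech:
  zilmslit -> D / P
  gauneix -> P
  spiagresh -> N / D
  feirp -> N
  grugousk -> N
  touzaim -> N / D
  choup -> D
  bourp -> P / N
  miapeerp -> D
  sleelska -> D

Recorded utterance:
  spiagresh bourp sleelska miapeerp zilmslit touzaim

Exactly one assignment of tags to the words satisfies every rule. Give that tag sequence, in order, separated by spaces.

Candidates per position — 1:spiagresh {N,D}; 2:bourp {P,N}; 3:sleelska {D}; 4:miapeerp {D}; 5:zilmslit {D,P}; 6:touzaim {N,D}.
At position 1, choosing N makes rule 2 impossible to satisfy; hence D.
At position 2, choosing N makes rule 3 impossible to satisfy; hence P.
At position 5, choosing P makes rule 2 impossible to satisfy; hence D.
At position 6, choosing N makes rule 1 impossible to satisfy; hence D.
So the tagging must be: D P D D D D.
Rule-by-rule: rule 1 holds; rule 2 holds; rule 3 holds; rule 4 holds.

D P D D D D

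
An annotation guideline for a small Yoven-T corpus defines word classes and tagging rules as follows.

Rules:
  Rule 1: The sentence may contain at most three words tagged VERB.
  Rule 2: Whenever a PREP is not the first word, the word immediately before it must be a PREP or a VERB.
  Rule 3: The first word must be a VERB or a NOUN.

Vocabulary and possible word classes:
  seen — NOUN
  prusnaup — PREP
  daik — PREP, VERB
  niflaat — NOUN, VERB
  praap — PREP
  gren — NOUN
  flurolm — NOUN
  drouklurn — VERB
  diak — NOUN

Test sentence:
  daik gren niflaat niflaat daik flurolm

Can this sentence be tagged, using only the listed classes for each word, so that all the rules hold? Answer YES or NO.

Candidates per position — 1:daik {PREP,VERB}; 2:gren {NOUN}; 3:niflaat {NOUN,VERB}; 4:niflaat {NOUN,VERB}; 5:daik {PREP,VERB}; 6:flurolm {NOUN}.
One satisfying assignment: VERB NOUN NOUN VERB PREP NOUN.
Checking: rule 1 satisfied; rule 2 satisfied; rule 3 satisfied.

YES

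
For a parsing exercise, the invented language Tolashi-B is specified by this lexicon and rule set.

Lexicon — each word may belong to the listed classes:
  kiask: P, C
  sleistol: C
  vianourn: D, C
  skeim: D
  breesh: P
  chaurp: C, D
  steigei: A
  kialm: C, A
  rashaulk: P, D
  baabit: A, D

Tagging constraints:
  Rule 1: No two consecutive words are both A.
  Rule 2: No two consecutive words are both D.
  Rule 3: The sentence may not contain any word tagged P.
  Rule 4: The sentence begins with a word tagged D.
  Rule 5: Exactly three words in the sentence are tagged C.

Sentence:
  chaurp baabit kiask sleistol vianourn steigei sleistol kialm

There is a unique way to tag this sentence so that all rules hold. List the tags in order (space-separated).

Candidates per position — 1:chaurp {C,D}; 2:baabit {A,D}; 3:kiask {P,C}; 4:sleistol {C}; 5:vianourn {D,C}; 6:steigei {A}; 7:sleistol {C}; 8:kialm {C,A}.
Position 1: tagging it C would leave rule 4 unsatisfiable, so it must be D.
Position 2: tagging it D would leave rule 2 unsatisfiable, so it must be A.
Position 3: tagging it P would leave rule 3 unsatisfiable, so it must be C.
Position 5: tagging it C would leave rule 5 unsatisfiable, so it must be D.
Position 8: tagging it C would leave rule 5 unsatisfiable, so it must be A.
So the tagging must be: D A C C D A C A.
Rule-by-rule: rule 1 ok; rule 2 ok; rule 3 ok; rule 4 ok; rule 5 ok.

D A C C D A C A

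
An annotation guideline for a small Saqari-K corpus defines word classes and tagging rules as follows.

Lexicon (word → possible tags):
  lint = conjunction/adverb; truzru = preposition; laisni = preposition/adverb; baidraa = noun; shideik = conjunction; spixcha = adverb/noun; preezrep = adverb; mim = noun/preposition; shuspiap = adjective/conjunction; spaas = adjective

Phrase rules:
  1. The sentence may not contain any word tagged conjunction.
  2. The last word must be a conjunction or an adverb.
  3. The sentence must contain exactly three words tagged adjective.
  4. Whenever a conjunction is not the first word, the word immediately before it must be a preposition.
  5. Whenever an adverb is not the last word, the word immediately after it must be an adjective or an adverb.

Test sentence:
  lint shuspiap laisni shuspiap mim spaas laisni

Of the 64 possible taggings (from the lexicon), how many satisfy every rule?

4

Candidates per position — 1:lint {conjunction,adverb}; 2:shuspiap {adjective,conjunction}; 3:laisni {preposition,adverb}; 4:shuspiap {adjective,conjunction}; 5:mim {noun,preposition}; 6:spaas {adjective}; 7:laisni {preposition,adverb}.
There are 64 candidate sequences in total.
The sequences that satisfy every rule: adverb adjective preposition adjective noun adjective adverb; adverb adjective preposition adjective preposition adjective adverb; adverb adjective adverb adjective noun adjective adverb; adverb adjective adverb adjective preposition adjective adverb.
Count = 4.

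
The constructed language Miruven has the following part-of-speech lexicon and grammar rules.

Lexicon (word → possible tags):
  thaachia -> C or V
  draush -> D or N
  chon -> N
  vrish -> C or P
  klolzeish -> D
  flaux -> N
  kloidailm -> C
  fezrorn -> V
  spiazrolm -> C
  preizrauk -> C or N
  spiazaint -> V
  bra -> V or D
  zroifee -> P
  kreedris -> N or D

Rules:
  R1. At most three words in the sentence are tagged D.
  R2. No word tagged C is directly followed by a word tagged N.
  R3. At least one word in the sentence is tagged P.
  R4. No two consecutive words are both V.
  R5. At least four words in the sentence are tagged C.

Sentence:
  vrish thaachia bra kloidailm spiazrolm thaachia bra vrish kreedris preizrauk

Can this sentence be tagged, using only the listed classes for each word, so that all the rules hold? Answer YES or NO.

YES

Candidates per position — 1:vrish {C,P}; 2:thaachia {C,V}; 3:bra {V,D}; 4:kloidailm {C}; 5:spiazrolm {C}; 6:thaachia {C,V}; 7:bra {V,D}; 8:vrish {C,P}; 9:kreedris {N,D}; 10:preizrauk {C,N}.
One satisfying assignment: P C V C C V D C D C.
Verifying each rule — rule 1 ✓; rule 2 ✓; rule 3 ✓; rule 4 ✓; rule 5 ✓.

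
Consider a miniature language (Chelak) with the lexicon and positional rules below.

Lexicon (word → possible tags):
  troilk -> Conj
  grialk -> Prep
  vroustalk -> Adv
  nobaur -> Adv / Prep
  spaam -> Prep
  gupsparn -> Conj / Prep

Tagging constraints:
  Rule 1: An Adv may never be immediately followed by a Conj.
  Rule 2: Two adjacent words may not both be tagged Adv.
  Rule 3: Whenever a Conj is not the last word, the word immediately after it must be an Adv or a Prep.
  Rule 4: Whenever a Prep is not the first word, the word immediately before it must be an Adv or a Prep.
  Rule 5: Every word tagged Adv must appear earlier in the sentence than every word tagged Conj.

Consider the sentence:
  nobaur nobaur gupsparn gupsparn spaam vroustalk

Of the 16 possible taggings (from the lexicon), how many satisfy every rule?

3

Candidates per position — 1:nobaur {Adv,Prep}; 2:nobaur {Adv,Prep}; 3:gupsparn {Conj,Prep}; 4:gupsparn {Conj,Prep}; 5:spaam {Prep}; 6:vroustalk {Adv}.
There are 16 candidate sequences in total.
The sequences that satisfy every rule: Adv Prep Prep Prep Prep Adv; Prep Adv Prep Prep Prep Adv; Prep Prep Prep Prep Prep Adv.
Count = 3.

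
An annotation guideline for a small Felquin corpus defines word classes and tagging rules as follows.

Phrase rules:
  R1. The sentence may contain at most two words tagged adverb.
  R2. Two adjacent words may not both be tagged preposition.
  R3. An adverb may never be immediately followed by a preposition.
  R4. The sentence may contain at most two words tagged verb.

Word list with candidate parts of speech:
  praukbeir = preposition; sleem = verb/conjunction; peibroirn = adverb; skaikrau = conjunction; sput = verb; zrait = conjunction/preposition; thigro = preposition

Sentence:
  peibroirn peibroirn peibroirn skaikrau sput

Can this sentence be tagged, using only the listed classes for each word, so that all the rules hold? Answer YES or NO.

Candidates per position — 1:peibroirn {adverb}; 2:peibroirn {adverb}; 3:peibroirn {adverb}; 4:skaikrau {conjunction}; 5:sput {verb}.
Rule 1 cannot be satisfied by any choice of tags from the lexicon.
So there is no consistent tagging.

NO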